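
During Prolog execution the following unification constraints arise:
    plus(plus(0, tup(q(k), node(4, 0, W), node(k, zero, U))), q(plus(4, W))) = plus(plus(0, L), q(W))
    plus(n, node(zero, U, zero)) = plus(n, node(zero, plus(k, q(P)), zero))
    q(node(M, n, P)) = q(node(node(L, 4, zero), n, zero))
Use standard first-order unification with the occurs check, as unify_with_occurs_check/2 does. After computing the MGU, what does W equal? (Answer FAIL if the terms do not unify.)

Decompose plus/2: plus(0, tup(q(k), node(4, 0, W), node(k, zero, U))) = plus(0, L),  q(plus(4, W)) = q(W).
Decompose plus/2: 0 = 0,  tup(q(k), node(4, 0, W), node(k, zero, U)) = L.
Delete trivial equation 0 = 0.
Bind L := tup(q(k), node(4, 0, W), node(k, zero, U)); substituting into the one remaining equation that mentions L gives: q(node(M, n, P)) = q(node(node(tup(q(k), node(4, 0, W), node(k, zero, U)), 4, zero), n, zero)).
Decompose q/1: plus(4, W) = W.
Occurs check fails: W occurs in plus(4, W); the equation W = plus(4, W) has no finite solution.

FAIL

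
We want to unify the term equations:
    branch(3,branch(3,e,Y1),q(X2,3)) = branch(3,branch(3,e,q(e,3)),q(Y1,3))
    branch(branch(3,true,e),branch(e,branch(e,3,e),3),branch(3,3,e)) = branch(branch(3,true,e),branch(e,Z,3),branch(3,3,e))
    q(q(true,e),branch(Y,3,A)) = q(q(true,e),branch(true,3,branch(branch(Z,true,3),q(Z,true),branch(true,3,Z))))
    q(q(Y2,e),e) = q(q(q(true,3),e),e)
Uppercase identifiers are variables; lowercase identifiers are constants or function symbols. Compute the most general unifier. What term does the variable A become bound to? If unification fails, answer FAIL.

branch(branch(branch(e,3,e),true,3),q(branch(e,3,e),true),branch(true,3,branch(e,3,e)))

Decompose branch/3: 3 = 3,  branch(3,e,Y1) = branch(3,e,q(e,3)),  q(X2,3) = q(Y1,3).
Delete trivial equation 3 = 3.
Decompose branch/3: 3 = 3,  e = e,  Y1 = q(e,3).
Delete trivial equation 3 = 3.
Delete trivial equation e = e.
Bind Y1 := q(e,3); substituting into the one remaining equation that mentions Y1 gives: q(X2,3) = q(q(e,3),3).
Decompose q/2: X2 = q(e,3),  3 = 3.
Bind X2 := q(e,3); no other remaining equation mentions X2.
Delete trivial equation 3 = 3.
Decompose branch/3: branch(3,true,e) = branch(3,true,e),  branch(e,branch(e,3,e),3) = branch(e,Z,3),  branch(3,3,e) = branch(3,3,e).
Delete trivial equation branch(3,true,e) = branch(3,true,e).
Decompose branch/3: e = e,  branch(e,3,e) = Z,  3 = 3.
Delete trivial equation e = e.
Bind Z := branch(e,3,e); substituting into the one remaining equation that mentions Z gives: q(q(true,e),branch(Y,3,A)) = q(q(true,e),branch(true,3,branch(branch(branch(e,3,e),true,3),q(branch(e,3,e),true),branch(true,3,branch(e,3,e))))).
Delete trivial equation 3 = 3.
Delete trivial equation branch(3,3,e) = branch(3,3,e).
Decompose q/2: q(true,e) = q(true,e),  branch(Y,3,A) = branch(true,3,branch(branch(branch(e,3,e),true,3),q(branch(e,3,e),true),branch(true,3,branch(e,3,e)))).
Delete trivial equation q(true,e) = q(true,e).
Decompose branch/3: Y = true,  3 = 3,  A = branch(branch(branch(e,3,e),true,3),q(branch(e,3,e),true),branch(true,3,branch(e,3,e))).
Bind Y := true; no other remaining equation mentions Y.
Delete trivial equation 3 = 3.
Bind A := branch(branch(branch(e,3,e),true,3),q(branch(e,3,e),true),branch(true,3,branch(e,3,e))); no other remaining equation mentions A.
Decompose q/2: q(Y2,e) = q(q(true,3),e),  e = e.
Decompose q/2: Y2 = q(true,3),  e = e.
Bind Y2 := q(true,3); no other remaining equation mentions Y2.
Delete trivial equation e = e.
Delete trivial equation e = e.
MGU = { Y1 ↦ q(e,3), X2 ↦ q(e,3), Z ↦ branch(e,3,e), Y ↦ true, A ↦ branch(branch(branch(e,3,e),true,3),q(branch(e,3,e),true),branch(true,3,branch(e,3,e))), Y2 ↦ q(true,3) }, so A ↦ branch(branch(branch(e,3,e),true,3),q(branch(e,3,e),true),branch(true,3,branch(e,3,e))).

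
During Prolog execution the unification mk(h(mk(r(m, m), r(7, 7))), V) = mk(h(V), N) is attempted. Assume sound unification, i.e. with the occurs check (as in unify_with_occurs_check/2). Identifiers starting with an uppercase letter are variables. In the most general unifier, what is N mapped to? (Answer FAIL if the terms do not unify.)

Decompose mk/2: h(mk(r(m, m), r(7, 7))) = h(V),  V = N.
Decompose h/1: mk(r(m, m), r(7, 7)) = V.
Bind V := mk(r(m, m), r(7, 7)); substituting into the remaining equation gives: mk(r(m, m), r(7, 7)) = N.
Bind N := mk(r(m, m), r(7, 7)).
MGU = { V = mk(r(m, m), r(7, 7)), N = mk(r(m, m), r(7, 7)) }, so N = mk(r(m, m), r(7, 7)).

mk(r(m, m), r(7, 7))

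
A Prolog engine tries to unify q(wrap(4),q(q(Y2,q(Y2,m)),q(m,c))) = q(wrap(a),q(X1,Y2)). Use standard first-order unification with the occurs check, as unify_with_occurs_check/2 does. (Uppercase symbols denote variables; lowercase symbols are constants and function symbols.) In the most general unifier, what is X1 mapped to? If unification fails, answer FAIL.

FAIL

Decompose q/2: wrap(4) = wrap(a),  q(q(Y2,q(Y2,m)),q(m,c)) = q(X1,Y2).
Decompose wrap/1: 4 = a.
Clash: constants 4 and a differ; no unifier exists.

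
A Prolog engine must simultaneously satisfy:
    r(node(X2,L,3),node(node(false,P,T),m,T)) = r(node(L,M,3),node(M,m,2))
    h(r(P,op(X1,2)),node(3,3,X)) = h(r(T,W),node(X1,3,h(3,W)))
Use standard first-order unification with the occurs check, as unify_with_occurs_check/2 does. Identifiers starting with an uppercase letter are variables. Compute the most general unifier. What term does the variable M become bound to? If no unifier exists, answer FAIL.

node(false,2,2)

Decompose r/2: node(X2,L,3) = node(L,M,3),  node(node(false,P,T),m,T) = node(M,m,2).
Decompose node/3: X2 = L,  L = M,  3 = 3.
Bind X2 := L; no other remaining equation mentions X2.
Bind L := M; no other remaining equation mentions L. Substituting into the earlier binding gives X2 := M.
Delete trivial equation 3 = 3.
Decompose node/3: node(false,P,T) = M,  m = m,  T = 2.
Bind M := node(false,P,T); no other remaining equation mentions M. Substituting into the earlier bindings gives X2 := node(false,P,T), L := node(false,P,T).
Delete trivial equation m = m.
Bind T := 2; substituting into the remaining equation gives: h(r(P,op(X1,2)),node(3,3,X)) = h(r(2,W),node(X1,3,h(3,W))). Substituting into the earlier bindings gives X2 := node(false,P,2), L := node(false,P,2), M := node(false,P,2).
Decompose h/2: r(P,op(X1,2)) = r(2,W),  node(3,3,X) = node(X1,3,h(3,W)).
Decompose r/2: P = 2,  op(X1,2) = W.
Bind P := 2; no other remaining equation mentions P. Substituting into the earlier bindings gives X2 := node(false,2,2), L := node(false,2,2), M := node(false,2,2).
Bind W := op(X1,2); substituting into the remaining equation gives: node(3,3,X) = node(X1,3,h(3,op(X1,2))).
Decompose node/3: 3 = X1,  3 = 3,  X = h(3,op(X1,2)).
Bind X1 := 3; substituting into the one remaining equation that mentions X1 gives: X = h(3,op(3,2)). Substituting into the earlier binding gives W := op(3,2).
Delete trivial equation 3 = 3.
Bind X := h(3,op(3,2)).
MGU = { X2 ↦ node(false,2,2), L ↦ node(false,2,2), M ↦ node(false,2,2), T ↦ 2, P ↦ 2, W ↦ op(3,2), X1 ↦ 3, X ↦ h(3,op(3,2)) }, so M ↦ node(false,2,2).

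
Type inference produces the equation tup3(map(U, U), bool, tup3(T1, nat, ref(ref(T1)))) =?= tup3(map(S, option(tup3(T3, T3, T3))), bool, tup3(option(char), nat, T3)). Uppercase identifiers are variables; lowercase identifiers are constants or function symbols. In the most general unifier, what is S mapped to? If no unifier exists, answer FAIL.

option(tup3(ref(ref(option(char))), ref(ref(option(char))), ref(ref(option(char)))))

Decompose tup3/3: map(U, U) =?= map(S, option(tup3(T3, T3, T3))),  bool =?= bool,  tup3(T1, nat, ref(ref(T1))) =?= tup3(option(char), nat, T3).
Decompose map/2: U =?= S,  U =?= option(tup3(T3, T3, T3)).
Bind U := S; substituting into the one remaining equation that mentions U gives: S =?= option(tup3(T3, T3, T3)).
Bind S := option(tup3(T3, T3, T3)); no other remaining equation mentions S. Substituting into the earlier binding gives U := option(tup3(T3, T3, T3)).
Delete trivial equation bool =?= bool.
Decompose tup3/3: T1 =?= option(char),  nat =?= nat,  ref(ref(T1)) =?= T3.
Bind T1 := option(char); substituting into the one remaining equation that mentions T1 gives: ref(ref(option(char))) =?= T3.
Delete trivial equation nat =?= nat.
Bind T3 := ref(ref(option(char))). Substituting into the earlier bindings gives U := option(tup3(ref(ref(option(char))), ref(ref(option(char))), ref(ref(option(char))))), S := option(tup3(ref(ref(option(char))), ref(ref(option(char))), ref(ref(option(char))))).
MGU = { U := option(tup3(ref(ref(option(char))), ref(ref(option(char))), ref(ref(option(char))))), S := option(tup3(ref(ref(option(char))), ref(ref(option(char))), ref(ref(option(char))))), T1 := option(char), T3 := ref(ref(option(char))) }, so S := option(tup3(ref(ref(option(char))), ref(ref(option(char))), ref(ref(option(char))))).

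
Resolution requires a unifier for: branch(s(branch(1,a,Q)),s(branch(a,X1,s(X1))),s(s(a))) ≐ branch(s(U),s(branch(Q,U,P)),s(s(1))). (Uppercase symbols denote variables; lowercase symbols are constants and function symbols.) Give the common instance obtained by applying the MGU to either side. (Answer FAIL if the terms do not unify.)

FAIL

Decompose branch/3: s(branch(1,a,Q)) ≐ s(U),  s(branch(a,X1,s(X1))) ≐ s(branch(Q,U,P)),  s(s(a)) ≐ s(s(1)).
Decompose s/1: branch(1,a,Q) ≐ U.
Bind U := branch(1,a,Q); substituting into the one remaining equation that mentions U gives: s(branch(a,X1,s(X1))) ≐ s(branch(Q,branch(1,a,Q),P)).
Decompose s/1: branch(a,X1,s(X1)) ≐ branch(Q,branch(1,a,Q),P).
Decompose branch/3: a ≐ Q,  X1 ≐ branch(1,a,Q),  s(X1) ≐ P.
Bind Q := a; substituting into the one remaining equation that mentions Q gives: X1 ≐ branch(1,a,a). Substituting into the earlier binding gives U := branch(1,a,a).
Bind X1 := branch(1,a,a); substituting into the one remaining equation that mentions X1 gives: s(branch(1,a,a)) ≐ P.
Bind P := s(branch(1,a,a)); no other remaining equation mentions P.
Decompose s/1: s(a) ≐ s(1).
Decompose s/1: a ≐ 1.
Clash: constants a and 1 differ; no unifier exists.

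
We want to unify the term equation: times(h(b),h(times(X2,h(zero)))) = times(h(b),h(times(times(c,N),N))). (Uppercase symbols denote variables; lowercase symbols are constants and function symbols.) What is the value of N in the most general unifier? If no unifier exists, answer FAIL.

h(zero)

Decompose times/2: h(b) = h(b),  h(times(X2,h(zero))) = h(times(times(c,N),N)).
Delete trivial equation h(b) = h(b).
Decompose h/1: times(X2,h(zero)) = times(times(c,N),N).
Decompose times/2: X2 = times(c,N),  h(zero) = N.
Bind X2 := times(c,N); no other remaining equation mentions X2.
Bind N := h(zero). Substituting into the earlier binding gives X2 := times(c,h(zero)).
MGU = { X2 -> times(c,h(zero)), N -> h(zero) }, so N -> h(zero).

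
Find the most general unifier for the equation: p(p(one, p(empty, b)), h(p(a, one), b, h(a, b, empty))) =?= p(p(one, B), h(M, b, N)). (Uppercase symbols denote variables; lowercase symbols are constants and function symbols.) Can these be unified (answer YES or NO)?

Decompose p/2: p(one, p(empty, b)) =?= p(one, B),  h(p(a, one), b, h(a, b, empty)) =?= h(M, b, N).
Decompose p/2: one =?= one,  p(empty, b) =?= B.
Delete trivial equation one =?= one.
Bind B := p(empty, b); no other remaining equation mentions B.
Decompose h/3: p(a, one) =?= M,  b =?= b,  h(a, b, empty) =?= N.
Bind M := p(a, one); no other remaining equation mentions M.
Delete trivial equation b =?= b.
Bind N := h(a, b, empty).
No equations remain and no clash or occurs-check failure arose, so a unifier exists.

YES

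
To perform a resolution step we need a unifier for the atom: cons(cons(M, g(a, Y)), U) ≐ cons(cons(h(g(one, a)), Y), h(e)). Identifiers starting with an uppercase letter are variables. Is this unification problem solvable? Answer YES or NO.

Decompose cons/2: cons(M, g(a, Y)) ≐ cons(h(g(one, a)), Y),  U ≐ h(e).
Decompose cons/2: M ≐ h(g(one, a)),  g(a, Y) ≐ Y.
Bind M := h(g(one, a)); no other remaining equation mentions M.
Occurs check fails: Y occurs in g(a, Y); the equation Y ≐ g(a, Y) has no finite solution.

NO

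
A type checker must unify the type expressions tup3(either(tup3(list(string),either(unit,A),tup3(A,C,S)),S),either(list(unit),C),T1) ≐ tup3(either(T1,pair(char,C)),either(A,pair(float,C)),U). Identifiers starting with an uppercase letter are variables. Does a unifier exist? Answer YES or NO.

Decompose tup3/3: either(tup3(list(string),either(unit,A),tup3(A,C,S)),S) ≐ either(T1,pair(char,C)),  either(list(unit),C) ≐ either(A,pair(float,C)),  T1 ≐ U.
Decompose either/2: tup3(list(string),either(unit,A),tup3(A,C,S)) ≐ T1,  S ≐ pair(char,C).
Bind T1 := tup3(list(string),either(unit,A),tup3(A,C,S)); substituting into the one remaining equation that mentions T1 gives: tup3(list(string),either(unit,A),tup3(A,C,S)) ≐ U.
Bind S := pair(char,C); substituting into the one remaining equation that mentions S gives: tup3(list(string),either(unit,A),tup3(A,C,pair(char,C))) ≐ U. Substituting into the earlier binding gives T1 := tup3(list(string),either(unit,A),tup3(A,C,pair(char,C))).
Decompose either/2: list(unit) ≐ A,  C ≐ pair(float,C).
Bind A := list(unit); substituting into the one remaining equation that mentions A gives: tup3(list(string),either(unit,list(unit)),tup3(list(unit),C,pair(char,C))) ≐ U. Substituting into the earlier binding gives T1 := tup3(list(string),either(unit,list(unit)),tup3(list(unit),C,pair(char,C))).
Occurs check fails: C occurs in pair(float,C); the equation C ≐ pair(float,C) has no finite solution.

NO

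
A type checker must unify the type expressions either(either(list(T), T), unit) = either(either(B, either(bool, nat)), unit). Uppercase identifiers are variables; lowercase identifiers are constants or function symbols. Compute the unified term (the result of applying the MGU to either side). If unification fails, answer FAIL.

Decompose either/2: either(list(T), T) = either(B, either(bool, nat)),  unit = unit.
Decompose either/2: list(T) = B,  T = either(bool, nat).
Bind B := list(T); no other remaining equation mentions B.
Bind T := either(bool, nat); no other remaining equation mentions T. Substituting into the earlier binding gives B := list(either(bool, nat)).
Delete trivial equation unit = unit.
Applying the MGU to either side gives either(either(list(either(bool, nat)), either(bool, nat)), unit).

either(either(list(either(bool, nat)), either(bool, nat)), unit)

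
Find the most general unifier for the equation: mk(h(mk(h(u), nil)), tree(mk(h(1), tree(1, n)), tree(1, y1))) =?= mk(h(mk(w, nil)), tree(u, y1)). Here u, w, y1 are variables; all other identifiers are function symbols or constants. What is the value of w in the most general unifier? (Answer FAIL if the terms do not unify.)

FAIL

Decompose mk/2: h(mk(h(u), nil)) =?= h(mk(w, nil)),  tree(mk(h(1), tree(1, n)), tree(1, y1)) =?= tree(u, y1).
Decompose h/1: mk(h(u), nil) =?= mk(w, nil).
Decompose mk/2: h(u) =?= w,  nil =?= nil.
Bind w := h(u); no other remaining equation mentions w.
Delete trivial equation nil =?= nil.
Decompose tree/2: mk(h(1), tree(1, n)) =?= u,  tree(1, y1) =?= y1.
Bind u := mk(h(1), tree(1, n)); no other remaining equation mentions u. Substituting into the earlier binding gives w := h(mk(h(1), tree(1, n))).
Occurs check fails: y1 occurs in tree(1, y1); the equation y1 =?= tree(1, y1) has no finite solution.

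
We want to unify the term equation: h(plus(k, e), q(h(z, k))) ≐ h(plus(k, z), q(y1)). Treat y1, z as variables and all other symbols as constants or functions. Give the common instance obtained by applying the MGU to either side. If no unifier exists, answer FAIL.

Decompose h/2: plus(k, e) ≐ plus(k, z),  q(h(z, k)) ≐ q(y1).
Decompose plus/2: k ≐ k,  e ≐ z.
Delete trivial equation k ≐ k.
Bind z := e; substituting into the remaining equation gives: q(h(e, k)) ≐ q(y1).
Decompose q/1: h(e, k) ≐ y1.
Bind y1 := h(e, k).
Applying the MGU to either side gives h(plus(k, e), q(h(e, k))).

h(plus(k, e), q(h(e, k)))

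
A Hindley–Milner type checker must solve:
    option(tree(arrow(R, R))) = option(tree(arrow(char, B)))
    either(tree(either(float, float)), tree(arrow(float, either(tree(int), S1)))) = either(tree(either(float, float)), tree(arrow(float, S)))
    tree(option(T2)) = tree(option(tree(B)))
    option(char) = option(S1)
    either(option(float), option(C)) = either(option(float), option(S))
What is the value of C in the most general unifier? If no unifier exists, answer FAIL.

Decompose option/1: tree(arrow(R, R)) = tree(arrow(char, B)).
Decompose tree/1: arrow(R, R) = arrow(char, B).
Decompose arrow/2: R = char,  R = B.
Bind R := char; substituting into the one remaining equation that mentions R gives: char = B.
Bind B := char; substituting into the one remaining equation that mentions B gives: tree(option(T2)) = tree(option(tree(char))).
Decompose either/2: tree(either(float, float)) = tree(either(float, float)),  tree(arrow(float, either(tree(int), S1))) = tree(arrow(float, S)).
Delete trivial equation tree(either(float, float)) = tree(either(float, float)).
Decompose tree/1: arrow(float, either(tree(int), S1)) = arrow(float, S).
Decompose arrow/2: float = float,  either(tree(int), S1) = S.
Delete trivial equation float = float.
Bind S := either(tree(int), S1); substituting into the one remaining equation that mentions S gives: either(option(float), option(C)) = either(option(float), option(either(tree(int), S1))).
Decompose tree/1: option(T2) = option(tree(char)).
Decompose option/1: T2 = tree(char).
Bind T2 := tree(char); no other remaining equation mentions T2.
Decompose option/1: char = S1.
Bind S1 := char; substituting into the remaining equation gives: either(option(float), option(C)) = either(option(float), option(either(tree(int), char))). Substituting into the earlier binding gives S := either(tree(int), char).
Decompose either/2: option(float) = option(float),  option(C) = option(either(tree(int), char)).
Delete trivial equation option(float) = option(float).
Decompose option/1: C = either(tree(int), char).
Bind C := either(tree(int), char).
MGU = { R ↦ char, B ↦ char, S ↦ either(tree(int), char), T2 ↦ tree(char), S1 ↦ char, C ↦ either(tree(int), char) }, so C ↦ either(tree(int), char).

either(tree(int), char)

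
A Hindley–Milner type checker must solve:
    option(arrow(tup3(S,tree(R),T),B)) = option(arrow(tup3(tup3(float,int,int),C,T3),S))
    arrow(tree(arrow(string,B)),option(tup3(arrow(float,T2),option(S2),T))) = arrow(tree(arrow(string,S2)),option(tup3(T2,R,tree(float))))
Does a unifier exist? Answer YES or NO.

NO

Decompose option/1: arrow(tup3(S,tree(R),T),B) = arrow(tup3(tup3(float,int,int),C,T3),S).
Decompose arrow/2: tup3(S,tree(R),T) = tup3(tup3(float,int,int),C,T3),  B = S.
Decompose tup3/3: S = tup3(float,int,int),  tree(R) = C,  T = T3.
Bind S := tup3(float,int,int); substituting into the one remaining equation that mentions S gives: B = tup3(float,int,int).
Bind C := tree(R); no other remaining equation mentions C.
Bind T := T3; substituting into the one remaining equation that mentions T gives: arrow(tree(arrow(string,B)),option(tup3(arrow(float,T2),option(S2),T3))) = arrow(tree(arrow(string,S2)),option(tup3(T2,R,tree(float)))).
Bind B := tup3(float,int,int); substituting into the remaining equation gives: arrow(tree(arrow(string,tup3(float,int,int))),option(tup3(arrow(float,T2),option(S2),T3))) = arrow(tree(arrow(string,S2)),option(tup3(T2,R,tree(float)))).
Decompose arrow/2: tree(arrow(string,tup3(float,int,int))) = tree(arrow(string,S2)),  option(tup3(arrow(float,T2),option(S2),T3)) = option(tup3(T2,R,tree(float))).
Decompose tree/1: arrow(string,tup3(float,int,int)) = arrow(string,S2).
Decompose arrow/2: string = string,  tup3(float,int,int) = S2.
Delete trivial equation string = string.
Bind S2 := tup3(float,int,int); substituting into the remaining equation gives: option(tup3(arrow(float,T2),option(tup3(float,int,int)),T3)) = option(tup3(T2,R,tree(float))).
Decompose option/1: tup3(arrow(float,T2),option(tup3(float,int,int)),T3) = tup3(T2,R,tree(float)).
Decompose tup3/3: arrow(float,T2) = T2,  option(tup3(float,int,int)) = R,  T3 = tree(float).
Occurs check fails: T2 occurs in arrow(float,T2); the equation T2 = arrow(float,T2) has no finite solution.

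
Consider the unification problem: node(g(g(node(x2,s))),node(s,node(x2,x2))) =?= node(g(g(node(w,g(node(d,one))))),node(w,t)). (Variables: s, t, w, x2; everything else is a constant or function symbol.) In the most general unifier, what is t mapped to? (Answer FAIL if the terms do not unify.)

node(g(node(d,one)),g(node(d,one)))

Decompose node/2: g(g(node(x2,s))) =?= g(g(node(w,g(node(d,one))))),  node(s,node(x2,x2)) =?= node(w,t).
Decompose g/1: g(node(x2,s)) =?= g(node(w,g(node(d,one)))).
Decompose g/1: node(x2,s) =?= node(w,g(node(d,one))).
Decompose node/2: x2 =?= w,  s =?= g(node(d,one)).
Bind x2 := w; substituting into the one remaining equation that mentions x2 gives: node(s,node(w,w)) =?= node(w,t).
Bind s := g(node(d,one)); substituting into the remaining equation gives: node(g(node(d,one)),node(w,w)) =?= node(w,t).
Decompose node/2: g(node(d,one)) =?= w,  node(w,w) =?= t.
Bind w := g(node(d,one)); substituting into the remaining equation gives: node(g(node(d,one)),g(node(d,one))) =?= t. Substituting into the earlier binding gives x2 := g(node(d,one)).
Bind t := node(g(node(d,one)),g(node(d,one))).
MGU = { x2 -> g(node(d,one)), s -> g(node(d,one)), w -> g(node(d,one)), t -> node(g(node(d,one)),g(node(d,one))) }, so t -> node(g(node(d,one)),g(node(d,one))).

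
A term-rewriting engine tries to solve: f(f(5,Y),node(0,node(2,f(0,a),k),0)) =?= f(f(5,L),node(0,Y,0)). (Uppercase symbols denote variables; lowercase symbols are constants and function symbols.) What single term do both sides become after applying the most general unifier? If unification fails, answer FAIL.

f(f(5,node(2,f(0,a),k)),node(0,node(2,f(0,a),k),0))

Decompose f/2: f(5,Y) =?= f(5,L),  node(0,node(2,f(0,a),k),0) =?= node(0,Y,0).
Decompose f/2: 5 =?= 5,  Y =?= L.
Delete trivial equation 5 =?= 5.
Bind Y := L; substituting into the remaining equation gives: node(0,node(2,f(0,a),k),0) =?= node(0,L,0).
Decompose node/3: 0 =?= 0,  node(2,f(0,a),k) =?= L,  0 =?= 0.
Delete trivial equation 0 =?= 0.
Bind L := node(2,f(0,a),k); no other remaining equation mentions L. Substituting into the earlier binding gives Y := node(2,f(0,a),k).
Delete trivial equation 0 =?= 0.
Applying the MGU to either side gives f(f(5,node(2,f(0,a),k)),node(0,node(2,f(0,a),k),0)).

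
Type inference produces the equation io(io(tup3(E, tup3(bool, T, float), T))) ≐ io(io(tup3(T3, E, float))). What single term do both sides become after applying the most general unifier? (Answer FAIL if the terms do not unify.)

io(io(tup3(tup3(bool, float, float), tup3(bool, float, float), float)))

Decompose io/1: io(tup3(E, tup3(bool, T, float), T)) ≐ io(tup3(T3, E, float)).
Decompose io/1: tup3(E, tup3(bool, T, float), T) ≐ tup3(T3, E, float).
Decompose tup3/3: E ≐ T3,  tup3(bool, T, float) ≐ E,  T ≐ float.
Bind E := T3; substituting into the one remaining equation that mentions E gives: tup3(bool, T, float) ≐ T3.
Bind T3 := tup3(bool, T, float); no other remaining equation mentions T3. Substituting into the earlier binding gives E := tup3(bool, T, float).
Bind T := float. Substituting into the earlier bindings gives E := tup3(bool, float, float), T3 := tup3(bool, float, float).
Applying the MGU to either side gives io(io(tup3(tup3(bool, float, float), tup3(bool, float, float), float))).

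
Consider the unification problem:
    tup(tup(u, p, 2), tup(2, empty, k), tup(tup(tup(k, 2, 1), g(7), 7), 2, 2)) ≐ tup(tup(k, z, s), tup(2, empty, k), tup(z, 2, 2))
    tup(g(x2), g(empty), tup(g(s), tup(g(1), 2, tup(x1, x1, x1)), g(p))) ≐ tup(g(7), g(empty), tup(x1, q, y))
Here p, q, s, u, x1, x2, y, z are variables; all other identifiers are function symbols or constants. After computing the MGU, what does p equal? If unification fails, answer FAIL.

Decompose tup/3: tup(u, p, 2) ≐ tup(k, z, s),  tup(2, empty, k) ≐ tup(2, empty, k),  tup(tup(tup(k, 2, 1), g(7), 7), 2, 2) ≐ tup(z, 2, 2).
Decompose tup/3: u ≐ k,  p ≐ z,  2 ≐ s.
Bind u := k; no other remaining equation mentions u.
Bind p := z; substituting into the one remaining equation that mentions p gives: tup(g(x2), g(empty), tup(g(s), tup(g(1), 2, tup(x1, x1, x1)), g(z))) ≐ tup(g(7), g(empty), tup(x1, q, y)).
Bind s := 2; substituting into the one remaining equation that mentions s gives: tup(g(x2), g(empty), tup(g(2), tup(g(1), 2, tup(x1, x1, x1)), g(z))) ≐ tup(g(7), g(empty), tup(x1, q, y)).
Delete trivial equation tup(2, empty, k) ≐ tup(2, empty, k).
Decompose tup/3: tup(tup(k, 2, 1), g(7), 7) ≐ z,  2 ≐ 2,  2 ≐ 2.
Bind z := tup(tup(k, 2, 1), g(7), 7); substituting into the one remaining equation that mentions z gives: tup(g(x2), g(empty), tup(g(2), tup(g(1), 2, tup(x1, x1, x1)), g(tup(tup(k, 2, 1), g(7), 7)))) ≐ tup(g(7), g(empty), tup(x1, q, y)). Substituting into the earlier binding gives p := tup(tup(k, 2, 1), g(7), 7).
Delete trivial equation 2 ≐ 2.
Delete trivial equation 2 ≐ 2.
Decompose tup/3: g(x2) ≐ g(7),  g(empty) ≐ g(empty),  tup(g(2), tup(g(1), 2, tup(x1, x1, x1)), g(tup(tup(k, 2, 1), g(7), 7))) ≐ tup(x1, q, y).
Decompose g/1: x2 ≐ 7.
Bind x2 := 7; no other remaining equation mentions x2.
Delete trivial equation g(empty) ≐ g(empty).
Decompose tup/3: g(2) ≐ x1,  tup(g(1), 2, tup(x1, x1, x1)) ≐ q,  g(tup(tup(k, 2, 1), g(7), 7)) ≐ y.
Bind x1 := g(2); substituting into the one remaining equation that mentions x1 gives: tup(g(1), 2, tup(g(2), g(2), g(2))) ≐ q.
Bind q := tup(g(1), 2, tup(g(2), g(2), g(2))); no other remaining equation mentions q.
Bind y := g(tup(tup(k, 2, 1), g(7), 7)).
MGU = { u ↦ k, p ↦ tup(tup(k, 2, 1), g(7), 7), s ↦ 2, z ↦ tup(tup(k, 2, 1), g(7), 7), x2 ↦ 7, x1 ↦ g(2), q ↦ tup(g(1), 2, tup(g(2), g(2), g(2))), y ↦ g(tup(tup(k, 2, 1), g(7), 7)) }, so p ↦ tup(tup(k, 2, 1), g(7), 7).

tup(tup(k, 2, 1), g(7), 7)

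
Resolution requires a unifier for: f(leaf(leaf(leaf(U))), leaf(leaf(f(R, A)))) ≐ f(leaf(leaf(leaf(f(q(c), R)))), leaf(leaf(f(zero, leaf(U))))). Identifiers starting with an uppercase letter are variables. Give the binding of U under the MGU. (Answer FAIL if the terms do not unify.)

Decompose f/2: leaf(leaf(leaf(U))) ≐ leaf(leaf(leaf(f(q(c), R)))),  leaf(leaf(f(R, A))) ≐ leaf(leaf(f(zero, leaf(U)))).
Decompose leaf/1: leaf(leaf(U)) ≐ leaf(leaf(f(q(c), R))).
Decompose leaf/1: leaf(U) ≐ leaf(f(q(c), R)).
Decompose leaf/1: U ≐ f(q(c), R).
Bind U := f(q(c), R); substituting into the remaining equation gives: leaf(leaf(f(R, A))) ≐ leaf(leaf(f(zero, leaf(f(q(c), R))))).
Decompose leaf/1: leaf(f(R, A)) ≐ leaf(f(zero, leaf(f(q(c), R)))).
Decompose leaf/1: f(R, A) ≐ f(zero, leaf(f(q(c), R))).
Decompose f/2: R ≐ zero,  A ≐ leaf(f(q(c), R)).
Bind R := zero; substituting into the remaining equation gives: A ≐ leaf(f(q(c), zero)). Substituting into the earlier binding gives U := f(q(c), zero).
Bind A := leaf(f(q(c), zero)).
MGU = { U ↦ f(q(c), zero), R ↦ zero, A ↦ leaf(f(q(c), zero)) }, so U ↦ f(q(c), zero).

f(q(c), zero)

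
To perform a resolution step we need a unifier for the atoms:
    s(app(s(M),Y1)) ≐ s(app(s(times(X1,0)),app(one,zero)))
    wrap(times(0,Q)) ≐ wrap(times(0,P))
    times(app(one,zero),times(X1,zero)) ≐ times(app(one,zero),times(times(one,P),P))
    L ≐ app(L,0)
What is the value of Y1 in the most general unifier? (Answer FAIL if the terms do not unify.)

FAIL

Decompose s/1: app(s(M),Y1) ≐ app(s(times(X1,0)),app(one,zero)).
Decompose app/2: s(M) ≐ s(times(X1,0)),  Y1 ≐ app(one,zero).
Decompose s/1: M ≐ times(X1,0).
Bind M := times(X1,0); no other remaining equation mentions M.
Bind Y1 := app(one,zero); no other remaining equation mentions Y1.
Decompose wrap/1: times(0,Q) ≐ times(0,P).
Decompose times/2: 0 ≐ 0,  Q ≐ P.
Delete trivial equation 0 ≐ 0.
Bind Q := P; no other remaining equation mentions Q.
Decompose times/2: app(one,zero) ≐ app(one,zero),  times(X1,zero) ≐ times(times(one,P),P).
Delete trivial equation app(one,zero) ≐ app(one,zero).
Decompose times/2: X1 ≐ times(one,P),  zero ≐ P.
Bind X1 := times(one,P); no other remaining equation mentions X1. Substituting into the earlier binding gives M := times(times(one,P),0).
Bind P := zero; no other remaining equation mentions P. Substituting into the earlier bindings gives M := times(times(one,zero),0), Q := zero, X1 := times(one,zero).
Occurs check fails: L occurs in app(L,0); the equation L ≐ app(L,0) has no finite solution.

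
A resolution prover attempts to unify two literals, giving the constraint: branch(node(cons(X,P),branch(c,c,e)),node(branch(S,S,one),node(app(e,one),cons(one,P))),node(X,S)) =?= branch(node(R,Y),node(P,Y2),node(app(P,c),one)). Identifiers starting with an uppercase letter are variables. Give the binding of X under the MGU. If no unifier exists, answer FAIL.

Decompose branch/3: node(cons(X,P),branch(c,c,e)) =?= node(R,Y),  node(branch(S,S,one),node(app(e,one),cons(one,P))) =?= node(P,Y2),  node(X,S) =?= node(app(P,c),one).
Decompose node/2: cons(X,P) =?= R,  branch(c,c,e) =?= Y.
Bind R := cons(X,P); no other remaining equation mentions R.
Bind Y := branch(c,c,e); no other remaining equation mentions Y.
Decompose node/2: branch(S,S,one) =?= P,  node(app(e,one),cons(one,P)) =?= Y2.
Bind P := branch(S,S,one); substituting into the remaining equations gives: node(app(e,one),cons(one,branch(S,S,one))) =?= Y2,  node(X,S) =?= node(app(branch(S,S,one),c),one). Substituting into the earlier binding gives R := cons(X,branch(S,S,one)).
Bind Y2 := node(app(e,one),cons(one,branch(S,S,one))); no other remaining equation mentions Y2.
Decompose node/2: X =?= app(branch(S,S,one),c),  S =?= one.
Bind X := app(branch(S,S,one),c); no other remaining equation mentions X. Substituting into the earlier binding gives R := cons(app(branch(S,S,one),c),branch(S,S,one)).
Bind S := one. Substituting into the earlier bindings gives R := cons(app(branch(one,one,one),c),branch(one,one,one)), P := branch(one,one,one), Y2 := node(app(e,one),cons(one,branch(one,one,one))), X := app(branch(one,one,one),c).
MGU = { R := cons(app(branch(one,one,one),c),branch(one,one,one)), Y := branch(c,c,e), P := branch(one,one,one), Y2 := node(app(e,one),cons(one,branch(one,one,one))), X := app(branch(one,one,one),c), S := one }, so X := app(branch(one,one,one),c).

app(branch(one,one,one),c)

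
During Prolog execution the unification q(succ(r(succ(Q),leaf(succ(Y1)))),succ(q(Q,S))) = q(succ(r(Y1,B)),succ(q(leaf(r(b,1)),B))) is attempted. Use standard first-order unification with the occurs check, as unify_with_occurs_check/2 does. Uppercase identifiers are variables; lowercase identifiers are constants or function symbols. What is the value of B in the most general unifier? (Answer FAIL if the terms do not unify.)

Decompose q/2: succ(r(succ(Q),leaf(succ(Y1)))) = succ(r(Y1,B)),  succ(q(Q,S)) = succ(q(leaf(r(b,1)),B)).
Decompose succ/1: r(succ(Q),leaf(succ(Y1))) = r(Y1,B).
Decompose r/2: succ(Q) = Y1,  leaf(succ(Y1)) = B.
Bind Y1 := succ(Q); substituting into the one remaining equation that mentions Y1 gives: leaf(succ(succ(Q))) = B.
Bind B := leaf(succ(succ(Q))); substituting into the remaining equation gives: succ(q(Q,S)) = succ(q(leaf(r(b,1)),leaf(succ(succ(Q))))).
Decompose succ/1: q(Q,S) = q(leaf(r(b,1)),leaf(succ(succ(Q)))).
Decompose q/2: Q = leaf(r(b,1)),  S = leaf(succ(succ(Q))).
Bind Q := leaf(r(b,1)); substituting into the remaining equation gives: S = leaf(succ(succ(leaf(r(b,1))))). Substituting into the earlier bindings gives Y1 := succ(leaf(r(b,1))), B := leaf(succ(succ(leaf(r(b,1))))).
Bind S := leaf(succ(succ(leaf(r(b,1))))).
MGU = { Y1 ↦ succ(leaf(r(b,1))), B ↦ leaf(succ(succ(leaf(r(b,1))))), Q ↦ leaf(r(b,1)), S ↦ leaf(succ(succ(leaf(r(b,1))))) }, so B ↦ leaf(succ(succ(leaf(r(b,1))))).

leaf(succ(succ(leaf(r(b,1)))))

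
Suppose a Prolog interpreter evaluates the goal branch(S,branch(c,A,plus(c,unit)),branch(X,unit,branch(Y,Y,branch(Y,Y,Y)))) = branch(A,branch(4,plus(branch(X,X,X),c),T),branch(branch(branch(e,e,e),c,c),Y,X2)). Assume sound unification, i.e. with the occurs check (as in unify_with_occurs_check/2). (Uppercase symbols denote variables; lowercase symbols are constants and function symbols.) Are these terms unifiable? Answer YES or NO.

Decompose branch/3: S = A,  branch(c,A,plus(c,unit)) = branch(4,plus(branch(X,X,X),c),T),  branch(X,unit,branch(Y,Y,branch(Y,Y,Y))) = branch(branch(branch(e,e,e),c,c),Y,X2).
Bind S := A; no other remaining equation mentions S.
Decompose branch/3: c = 4,  A = plus(branch(X,X,X),c),  plus(c,unit) = T.
Clash: constants c and 4 differ; no unifier exists.

NO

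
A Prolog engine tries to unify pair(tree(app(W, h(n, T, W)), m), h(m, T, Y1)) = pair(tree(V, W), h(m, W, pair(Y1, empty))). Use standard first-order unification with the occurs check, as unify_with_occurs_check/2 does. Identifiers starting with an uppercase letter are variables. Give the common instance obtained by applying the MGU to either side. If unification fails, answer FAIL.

Decompose pair/2: tree(app(W, h(n, T, W)), m) = tree(V, W),  h(m, T, Y1) = h(m, W, pair(Y1, empty)).
Decompose tree/2: app(W, h(n, T, W)) = V,  m = W.
Bind V := app(W, h(n, T, W)); no other remaining equation mentions V.
Bind W := m; substituting into the remaining equation gives: h(m, T, Y1) = h(m, m, pair(Y1, empty)). Substituting into the earlier binding gives V := app(m, h(n, T, m)).
Decompose h/3: m = m,  T = m,  Y1 = pair(Y1, empty).
Delete trivial equation m = m.
Bind T := m; no other remaining equation mentions T. Substituting into the earlier binding gives V := app(m, h(n, m, m)).
Occurs check fails: Y1 occurs in pair(Y1, empty); the equation Y1 = pair(Y1, empty) has no finite solution.

FAIL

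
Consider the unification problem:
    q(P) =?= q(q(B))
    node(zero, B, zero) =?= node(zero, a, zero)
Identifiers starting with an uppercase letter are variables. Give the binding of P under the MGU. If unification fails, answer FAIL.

Decompose q/1: P =?= q(B).
Bind P := q(B); no other remaining equation mentions P.
Decompose node/3: zero =?= zero,  B =?= a,  zero =?= zero.
Delete trivial equation zero =?= zero.
Bind B := a; no other remaining equation mentions B. Substituting into the earlier binding gives P := q(a).
Delete trivial equation zero =?= zero.
MGU = { P -> q(a), B -> a }, so P -> q(a).

q(a)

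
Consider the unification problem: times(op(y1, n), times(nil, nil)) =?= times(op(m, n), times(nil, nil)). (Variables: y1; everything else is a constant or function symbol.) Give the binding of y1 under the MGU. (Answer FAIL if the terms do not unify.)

Decompose times/2: op(y1, n) =?= op(m, n),  times(nil, nil) =?= times(nil, nil).
Decompose op/2: y1 =?= m,  n =?= n.
Bind y1 := m; no other remaining equation mentions y1.
Delete trivial equation n =?= n.
Delete trivial equation times(nil, nil) =?= times(nil, nil).
MGU = { y1 := m }, so y1 := m.

m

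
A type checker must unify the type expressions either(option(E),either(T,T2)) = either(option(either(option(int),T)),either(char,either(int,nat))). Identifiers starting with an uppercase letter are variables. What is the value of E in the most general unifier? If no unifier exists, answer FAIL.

either(option(int),char)

Decompose either/2: option(E) = option(either(option(int),T)),  either(T,T2) = either(char,either(int,nat)).
Decompose option/1: E = either(option(int),T).
Bind E := either(option(int),T); no other remaining equation mentions E.
Decompose either/2: T = char,  T2 = either(int,nat).
Bind T := char; no other remaining equation mentions T. Substituting into the earlier binding gives E := either(option(int),char).
Bind T2 := either(int,nat).
MGU = { E ↦ either(option(int),char), T ↦ char, T2 ↦ either(int,nat) }, so E ↦ either(option(int),char).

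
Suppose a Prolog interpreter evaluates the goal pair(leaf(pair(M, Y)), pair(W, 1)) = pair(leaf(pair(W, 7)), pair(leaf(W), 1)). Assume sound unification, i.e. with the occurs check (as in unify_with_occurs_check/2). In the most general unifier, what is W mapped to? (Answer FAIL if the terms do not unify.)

Decompose pair/2: leaf(pair(M, Y)) = leaf(pair(W, 7)),  pair(W, 1) = pair(leaf(W), 1).
Decompose leaf/1: pair(M, Y) = pair(W, 7).
Decompose pair/2: M = W,  Y = 7.
Bind M := W; no other remaining equation mentions M.
Bind Y := 7; no other remaining equation mentions Y.
Decompose pair/2: W = leaf(W),  1 = 1.
Occurs check fails: W occurs in leaf(W); the equation W = leaf(W) has no finite solution.

FAIL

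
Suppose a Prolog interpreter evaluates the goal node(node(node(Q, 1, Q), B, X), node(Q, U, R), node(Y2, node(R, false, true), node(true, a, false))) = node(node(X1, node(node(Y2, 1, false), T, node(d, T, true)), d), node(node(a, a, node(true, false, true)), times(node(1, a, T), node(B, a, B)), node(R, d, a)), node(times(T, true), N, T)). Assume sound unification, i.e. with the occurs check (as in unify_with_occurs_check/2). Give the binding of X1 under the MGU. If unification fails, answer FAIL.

Decompose node/3: node(node(Q, 1, Q), B, X) = node(X1, node(node(Y2, 1, false), T, node(d, T, true)), d),  node(Q, U, R) = node(node(a, a, node(true, false, true)), times(node(1, a, T), node(B, a, B)), node(R, d, a)),  node(Y2, node(R, false, true), node(true, a, false)) = node(times(T, true), N, T).
Decompose node/3: node(Q, 1, Q) = X1,  B = node(node(Y2, 1, false), T, node(d, T, true)),  X = d.
Bind X1 := node(Q, 1, Q); no other remaining equation mentions X1.
Bind B := node(node(Y2, 1, false), T, node(d, T, true)); substituting into the one remaining equation that mentions B gives: node(Q, U, R) = node(node(a, a, node(true, false, true)), times(node(1, a, T), node(node(node(Y2, 1, false), T, node(d, T, true)), a, node(node(Y2, 1, false), T, node(d, T, true)))), node(R, d, a)).
Bind X := d; no other remaining equation mentions X.
Decompose node/3: Q = node(a, a, node(true, false, true)),  U = times(node(1, a, T), node(node(node(Y2, 1, false), T, node(d, T, true)), a, node(node(Y2, 1, false), T, node(d, T, true)))),  R = node(R, d, a).
Bind Q := node(a, a, node(true, false, true)); no other remaining equation mentions Q. Substituting into the earlier binding gives X1 := node(node(a, a, node(true, false, true)), 1, node(a, a, node(true, false, true))).
Bind U := times(node(1, a, T), node(node(node(Y2, 1, false), T, node(d, T, true)), a, node(node(Y2, 1, false), T, node(d, T, true)))); no other remaining equation mentions U.
Occurs check fails: R occurs in node(R, d, a); the equation R = node(R, d, a) has no finite solution.

FAIL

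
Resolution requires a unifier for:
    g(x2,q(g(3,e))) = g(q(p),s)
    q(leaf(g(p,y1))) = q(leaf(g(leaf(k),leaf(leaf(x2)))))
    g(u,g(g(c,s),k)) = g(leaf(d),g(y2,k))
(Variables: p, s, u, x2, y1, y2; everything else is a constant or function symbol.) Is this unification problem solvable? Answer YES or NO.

YES

Decompose g/2: x2 = q(p),  q(g(3,e)) = s.
Bind x2 := q(p); substituting into the one remaining equation that mentions x2 gives: q(leaf(g(p,y1))) = q(leaf(g(leaf(k),leaf(leaf(q(p)))))).
Bind s := q(g(3,e)); substituting into the one remaining equation that mentions s gives: g(u,g(g(c,q(g(3,e))),k)) = g(leaf(d),g(y2,k)).
Decompose q/1: leaf(g(p,y1)) = leaf(g(leaf(k),leaf(leaf(q(p))))).
Decompose leaf/1: g(p,y1) = g(leaf(k),leaf(leaf(q(p)))).
Decompose g/2: p = leaf(k),  y1 = leaf(leaf(q(p))).
Bind p := leaf(k); substituting into the one remaining equation that mentions p gives: y1 = leaf(leaf(q(leaf(k)))). Substituting into the earlier binding gives x2 := q(leaf(k)).
Bind y1 := leaf(leaf(q(leaf(k)))); no other remaining equation mentions y1.
Decompose g/2: u = leaf(d),  g(g(c,q(g(3,e))),k) = g(y2,k).
Bind u := leaf(d); no other remaining equation mentions u.
Decompose g/2: g(c,q(g(3,e))) = y2,  k = k.
Bind y2 := g(c,q(g(3,e))); no other remaining equation mentions y2.
Delete trivial equation k = k.
No equations remain and no clash or occurs-check failure arose, so a unifier exists.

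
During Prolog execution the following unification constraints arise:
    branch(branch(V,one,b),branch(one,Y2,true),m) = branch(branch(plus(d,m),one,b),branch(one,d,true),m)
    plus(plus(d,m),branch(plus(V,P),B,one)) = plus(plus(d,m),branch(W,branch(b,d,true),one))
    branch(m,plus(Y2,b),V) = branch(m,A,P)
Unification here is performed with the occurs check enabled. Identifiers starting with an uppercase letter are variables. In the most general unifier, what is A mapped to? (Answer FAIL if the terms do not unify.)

Decompose branch/3: branch(V,one,b) = branch(plus(d,m),one,b),  branch(one,Y2,true) = branch(one,d,true),  m = m.
Decompose branch/3: V = plus(d,m),  one = one,  b = b.
Bind V := plus(d,m); substituting into the 2 remaining equations that mention V gives: plus(plus(d,m),branch(plus(plus(d,m),P),B,one)) = plus(plus(d,m),branch(W,branch(b,d,true),one)),  branch(m,plus(Y2,b),plus(d,m)) = branch(m,A,P).
Delete trivial equation one = one.
Delete trivial equation b = b.
Decompose branch/3: one = one,  Y2 = d,  true = true.
Delete trivial equation one = one.
Bind Y2 := d; substituting into the one remaining equation that mentions Y2 gives: branch(m,plus(d,b),plus(d,m)) = branch(m,A,P).
Delete trivial equation true = true.
Delete trivial equation m = m.
Decompose plus/2: plus(d,m) = plus(d,m),  branch(plus(plus(d,m),P),B,one) = branch(W,branch(b,d,true),one).
Delete trivial equation plus(d,m) = plus(d,m).
Decompose branch/3: plus(plus(d,m),P) = W,  B = branch(b,d,true),  one = one.
Bind W := plus(plus(d,m),P); no other remaining equation mentions W.
Bind B := branch(b,d,true); no other remaining equation mentions B.
Delete trivial equation one = one.
Decompose branch/3: m = m,  plus(d,b) = A,  plus(d,m) = P.
Delete trivial equation m = m.
Bind A := plus(d,b); no other remaining equation mentions A.
Bind P := plus(d,m). Substituting into the earlier binding gives W := plus(plus(d,m),plus(d,m)).
MGU = { V = plus(d,m), Y2 = d, W = plus(plus(d,m),plus(d,m)), B = branch(b,d,true), A = plus(d,b), P = plus(d,m) }, so A = plus(d,b).

plus(d,b)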